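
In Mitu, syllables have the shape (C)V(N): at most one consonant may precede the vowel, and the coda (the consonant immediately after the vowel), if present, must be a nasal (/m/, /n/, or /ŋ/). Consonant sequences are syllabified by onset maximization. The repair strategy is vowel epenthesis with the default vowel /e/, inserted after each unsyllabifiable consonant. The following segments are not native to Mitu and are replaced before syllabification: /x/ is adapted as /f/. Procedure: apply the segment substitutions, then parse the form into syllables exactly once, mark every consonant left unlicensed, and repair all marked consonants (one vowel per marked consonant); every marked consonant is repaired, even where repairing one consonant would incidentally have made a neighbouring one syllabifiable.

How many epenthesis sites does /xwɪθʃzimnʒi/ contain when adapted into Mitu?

After substitution the input is /fwɪθʃzimnʒi/.
The unsyllabifiable consonants are /f/, /θ/, /ʃ/, /n/; each receives one epenthetic vowel.

4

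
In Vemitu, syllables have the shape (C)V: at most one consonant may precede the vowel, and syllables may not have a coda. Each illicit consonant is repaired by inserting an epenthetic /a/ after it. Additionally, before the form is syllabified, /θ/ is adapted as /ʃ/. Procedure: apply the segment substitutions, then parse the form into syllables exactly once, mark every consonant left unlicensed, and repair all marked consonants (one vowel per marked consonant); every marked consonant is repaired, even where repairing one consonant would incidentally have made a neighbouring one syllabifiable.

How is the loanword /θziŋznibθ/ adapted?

Substitution: /θ/ → /ʃ/, giving /ʃziŋznibʃ/.
The consonants /ʃ/, /ŋ/, /z/, /b/, /ʃ/ cannot be parsed into a legal (C)V syllable (no codas are permitted; onsets are limited to one consonant).
Epenthesis after each stranded consonant: /ʃ/ → /ʃa/, /ŋ/ → /ŋa/, /z/ → /za/, /b/ → /ba/, /ʃ/ → /ʃa/.

ʃaziŋazanibaʃa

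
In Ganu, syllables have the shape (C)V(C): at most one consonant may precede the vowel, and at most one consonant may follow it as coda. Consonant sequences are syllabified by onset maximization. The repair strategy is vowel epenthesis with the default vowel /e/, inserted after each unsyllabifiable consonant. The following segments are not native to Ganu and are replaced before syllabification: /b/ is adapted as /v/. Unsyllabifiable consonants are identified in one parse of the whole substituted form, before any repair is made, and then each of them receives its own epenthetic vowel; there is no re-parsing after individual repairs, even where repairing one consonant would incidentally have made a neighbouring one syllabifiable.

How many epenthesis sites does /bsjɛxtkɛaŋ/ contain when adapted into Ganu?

After substitution the input is /vsjɛxtkɛaŋ/.
The unsyllabifiable consonants are /v/, /s/, /t/; each receives one epenthetic vowel.

3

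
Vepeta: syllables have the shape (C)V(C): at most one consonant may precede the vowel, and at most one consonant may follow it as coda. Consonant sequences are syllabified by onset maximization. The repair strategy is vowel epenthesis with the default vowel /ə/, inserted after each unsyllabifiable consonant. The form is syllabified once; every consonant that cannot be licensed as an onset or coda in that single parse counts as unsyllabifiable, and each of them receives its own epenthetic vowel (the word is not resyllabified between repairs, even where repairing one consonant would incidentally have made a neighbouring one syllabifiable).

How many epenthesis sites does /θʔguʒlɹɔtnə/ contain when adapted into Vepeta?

The unsyllabifiable consonants are /θ/, /ʔ/, /l/; each receives one epenthetic vowel.

3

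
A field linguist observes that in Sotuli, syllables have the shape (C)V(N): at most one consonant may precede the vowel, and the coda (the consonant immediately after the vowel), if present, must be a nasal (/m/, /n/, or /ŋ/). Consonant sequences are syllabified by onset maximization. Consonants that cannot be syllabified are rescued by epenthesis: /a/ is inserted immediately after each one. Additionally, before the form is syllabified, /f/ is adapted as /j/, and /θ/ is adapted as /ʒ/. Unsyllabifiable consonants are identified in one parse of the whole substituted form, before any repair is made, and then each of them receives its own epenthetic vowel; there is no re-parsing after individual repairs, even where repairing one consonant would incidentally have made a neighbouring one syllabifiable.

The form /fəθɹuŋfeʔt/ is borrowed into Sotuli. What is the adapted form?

Substitution: /f/ → /j/, /θ/ → /ʒ/, giving /jəʒɹuŋjeʔt/.
The consonants /ʒ/, /ʔ/, /t/ cannot be parsed into a legal (C)V(N) syllable (only a nasal (/m/, /n/, or /ŋ/) is licensed in coda position; onsets are limited to one consonant).
Each unlicensed consonant becomes the onset of a new syllable: /ʒ/ → /ʒa/, /ʔ/ → /ʔa/, /t/ → /ta/.

jəʒaɹuŋjeʔata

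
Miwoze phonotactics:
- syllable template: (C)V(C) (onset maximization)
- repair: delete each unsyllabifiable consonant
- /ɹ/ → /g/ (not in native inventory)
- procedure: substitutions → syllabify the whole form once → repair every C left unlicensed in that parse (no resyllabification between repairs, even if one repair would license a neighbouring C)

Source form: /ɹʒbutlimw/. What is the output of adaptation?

Substitution: /ɹ/ → /g/, giving /gʒbutlimw/.
The consonants /g/, /ʒ/, /w/ cannot be parsed into a legal (C)V(C) syllable (at most one coda consonant is licensed; onsets are limited to one consonant).
Deletion applies to /g/, /ʒ/, /w/.

butlim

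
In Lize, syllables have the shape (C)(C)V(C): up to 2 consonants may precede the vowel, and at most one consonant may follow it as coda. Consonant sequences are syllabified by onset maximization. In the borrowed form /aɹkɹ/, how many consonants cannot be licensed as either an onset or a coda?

Under (C)(C)V(C), the unsyllabifiable consonants are /k/, /ɹ/ (at most one coda consonant is licensed; onsets may contain at most 2 consonants).

2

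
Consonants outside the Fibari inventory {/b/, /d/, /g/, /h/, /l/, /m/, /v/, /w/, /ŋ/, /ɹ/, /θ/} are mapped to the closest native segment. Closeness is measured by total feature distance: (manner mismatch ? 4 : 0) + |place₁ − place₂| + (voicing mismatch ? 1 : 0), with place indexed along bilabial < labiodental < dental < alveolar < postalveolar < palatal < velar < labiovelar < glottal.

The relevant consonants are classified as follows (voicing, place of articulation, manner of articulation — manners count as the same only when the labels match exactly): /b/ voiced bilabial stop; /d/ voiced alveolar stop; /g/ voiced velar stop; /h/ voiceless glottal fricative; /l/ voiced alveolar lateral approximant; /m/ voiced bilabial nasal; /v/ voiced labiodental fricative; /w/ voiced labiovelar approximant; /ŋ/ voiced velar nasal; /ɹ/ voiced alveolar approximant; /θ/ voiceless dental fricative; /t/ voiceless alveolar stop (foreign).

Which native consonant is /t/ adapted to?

d

/d/ is closest: same manner (stop), place distance 0 (alveolar→alveolar), voicing differs (+1); total 1. Next closest is /b/ at distance 4.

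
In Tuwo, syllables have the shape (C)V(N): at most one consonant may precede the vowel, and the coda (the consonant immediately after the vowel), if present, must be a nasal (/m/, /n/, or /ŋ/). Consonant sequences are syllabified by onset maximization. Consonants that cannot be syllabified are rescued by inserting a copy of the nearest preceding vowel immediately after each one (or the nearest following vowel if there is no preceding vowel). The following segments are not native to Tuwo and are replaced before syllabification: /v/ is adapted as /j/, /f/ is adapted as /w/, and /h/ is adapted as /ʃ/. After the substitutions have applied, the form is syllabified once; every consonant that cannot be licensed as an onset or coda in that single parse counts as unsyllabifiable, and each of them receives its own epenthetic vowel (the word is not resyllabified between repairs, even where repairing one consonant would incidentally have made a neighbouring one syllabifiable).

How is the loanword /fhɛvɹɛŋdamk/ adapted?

Substitution: /f/ → /w/, /h/ → /ʃ/, /v/ → /j/, giving /wʃɛjɹɛŋdamk/.
The consonants /w/, /j/, /k/ cannot be parsed into a legal (C)V(N) syllable (only a nasal (/m/, /n/, or /ŋ/) is licensed in coda position; onsets are limited to one consonant).
Inserting the epenthetic vowel yields /w/ → /wɛ/, /j/ → /jɛ/, /k/ → /ka/.

wɛʃɛjɛɹɛŋdamka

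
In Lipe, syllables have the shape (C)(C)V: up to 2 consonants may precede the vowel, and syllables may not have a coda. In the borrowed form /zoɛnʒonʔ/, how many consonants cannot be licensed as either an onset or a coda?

Under (C)(C)V, the unsyllabifiable consonants are /n/, /ʔ/ (no codas are permitted; onsets may contain at most 2 consonants).

2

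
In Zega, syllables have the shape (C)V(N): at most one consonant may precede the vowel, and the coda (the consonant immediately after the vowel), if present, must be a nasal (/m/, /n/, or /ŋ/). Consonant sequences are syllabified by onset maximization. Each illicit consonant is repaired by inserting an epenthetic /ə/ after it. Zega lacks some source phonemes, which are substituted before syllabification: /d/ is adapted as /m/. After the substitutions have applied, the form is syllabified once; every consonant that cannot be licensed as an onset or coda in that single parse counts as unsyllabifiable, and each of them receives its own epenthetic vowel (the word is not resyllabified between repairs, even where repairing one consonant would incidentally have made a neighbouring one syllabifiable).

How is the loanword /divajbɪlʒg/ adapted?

Substitution: /d/ → /m/, giving /mivajbɪlʒg/.
Under (C)V(N), the unsyllabifiable consonants are /j/, /l/, /ʒ/, /g/ (only a nasal (/m/, /n/, or /ŋ/) is licensed in coda position; onsets are limited to one consonant).
Each unlicensed consonant becomes the onset of a new syllable: /j/ → /jə/, /l/ → /lə/, /ʒ/ → /ʒə/, /g/ → /gə/.

mivajəbɪləʒəgə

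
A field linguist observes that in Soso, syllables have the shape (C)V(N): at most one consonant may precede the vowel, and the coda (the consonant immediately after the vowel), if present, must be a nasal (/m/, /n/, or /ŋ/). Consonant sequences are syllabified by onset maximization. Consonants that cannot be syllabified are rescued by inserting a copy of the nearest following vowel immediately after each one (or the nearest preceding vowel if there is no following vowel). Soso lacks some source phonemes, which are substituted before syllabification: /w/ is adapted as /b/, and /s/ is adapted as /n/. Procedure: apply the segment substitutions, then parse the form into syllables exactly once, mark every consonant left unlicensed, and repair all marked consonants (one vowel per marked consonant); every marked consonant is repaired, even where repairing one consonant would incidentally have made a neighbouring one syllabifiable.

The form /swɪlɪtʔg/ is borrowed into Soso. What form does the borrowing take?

nɪbɪlɪtɪʔɪgɪ

Substitution: /s/ → /n/, /w/ → /b/, giving /nbɪlɪtʔg/.
Syllabifying with onset maximization leaves /n/, /t/, /ʔ/, /g/ stranded (only a nasal (/m/, /n/, or /ŋ/) is licensed in coda position; onsets are limited to one consonant).
Epenthesis after each stranded consonant: /n/ → /nɪ/, /t/ → /tɪ/, /ʔ/ → /ʔɪ/, /g/ → /gɪ/.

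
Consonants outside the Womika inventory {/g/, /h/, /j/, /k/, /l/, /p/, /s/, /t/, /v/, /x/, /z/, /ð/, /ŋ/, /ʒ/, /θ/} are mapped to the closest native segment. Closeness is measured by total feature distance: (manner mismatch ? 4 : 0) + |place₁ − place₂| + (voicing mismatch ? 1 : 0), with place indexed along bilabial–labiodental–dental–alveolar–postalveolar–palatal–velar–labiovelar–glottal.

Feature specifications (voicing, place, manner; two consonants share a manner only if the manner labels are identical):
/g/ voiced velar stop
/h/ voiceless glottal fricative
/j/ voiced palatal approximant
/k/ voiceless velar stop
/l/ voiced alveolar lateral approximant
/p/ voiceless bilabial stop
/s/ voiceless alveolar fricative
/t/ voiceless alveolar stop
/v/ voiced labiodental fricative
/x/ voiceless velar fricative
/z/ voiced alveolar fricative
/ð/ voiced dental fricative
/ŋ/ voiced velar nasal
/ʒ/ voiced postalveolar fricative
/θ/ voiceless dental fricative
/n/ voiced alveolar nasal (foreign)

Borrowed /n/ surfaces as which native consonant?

ŋ

/ŋ/ is closest: same manner (nasal), place distance 3 (alveolar→velar), same voicing; total 3. Next closest is /l/ at distance 4.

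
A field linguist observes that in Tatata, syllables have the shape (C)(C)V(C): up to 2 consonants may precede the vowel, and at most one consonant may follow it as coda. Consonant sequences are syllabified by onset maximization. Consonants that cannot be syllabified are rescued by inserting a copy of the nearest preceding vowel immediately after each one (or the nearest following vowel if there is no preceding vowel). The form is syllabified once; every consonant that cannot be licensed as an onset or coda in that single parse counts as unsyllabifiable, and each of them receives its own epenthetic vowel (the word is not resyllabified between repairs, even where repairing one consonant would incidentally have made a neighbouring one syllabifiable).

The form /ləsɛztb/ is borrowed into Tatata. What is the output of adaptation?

Syllabifying with onset maximization leaves /t/, /b/ stranded (at most one coda consonant is licensed; onsets may contain at most 2 consonants).
Inserting the epenthetic vowel yields /t/ → /tɛ/, /b/ → /bɛ/.

ləsɛztɛbɛ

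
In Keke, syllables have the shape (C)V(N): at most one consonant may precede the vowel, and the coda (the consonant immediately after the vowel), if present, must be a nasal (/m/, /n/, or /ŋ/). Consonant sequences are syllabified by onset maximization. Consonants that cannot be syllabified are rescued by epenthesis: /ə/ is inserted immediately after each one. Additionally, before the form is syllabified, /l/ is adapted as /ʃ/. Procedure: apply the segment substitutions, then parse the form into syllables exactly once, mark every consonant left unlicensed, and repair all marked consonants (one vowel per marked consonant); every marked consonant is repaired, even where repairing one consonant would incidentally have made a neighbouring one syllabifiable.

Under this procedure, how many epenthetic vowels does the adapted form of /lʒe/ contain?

After substitution the input is /ʃʒe/.
The unsyllabifiable consonants are /ʃ/; each receives one epenthetic vowel.

1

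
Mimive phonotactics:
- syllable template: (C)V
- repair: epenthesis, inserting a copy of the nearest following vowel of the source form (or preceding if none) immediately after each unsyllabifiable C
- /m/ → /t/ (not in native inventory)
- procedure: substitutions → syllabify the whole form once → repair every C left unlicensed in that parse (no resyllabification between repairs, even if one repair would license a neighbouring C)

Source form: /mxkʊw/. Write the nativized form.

Substitution: /m/ → /t/, giving /txkʊw/.
Syllabifying with onset maximization leaves /t/, /x/, /w/ stranded (no codas are permitted; onsets are limited to one consonant).
Inserting the epenthetic vowel yields /t/ → /tʊ/, /x/ → /xʊ/, /w/ → /wʊ/.

tʊxʊkʊwʊ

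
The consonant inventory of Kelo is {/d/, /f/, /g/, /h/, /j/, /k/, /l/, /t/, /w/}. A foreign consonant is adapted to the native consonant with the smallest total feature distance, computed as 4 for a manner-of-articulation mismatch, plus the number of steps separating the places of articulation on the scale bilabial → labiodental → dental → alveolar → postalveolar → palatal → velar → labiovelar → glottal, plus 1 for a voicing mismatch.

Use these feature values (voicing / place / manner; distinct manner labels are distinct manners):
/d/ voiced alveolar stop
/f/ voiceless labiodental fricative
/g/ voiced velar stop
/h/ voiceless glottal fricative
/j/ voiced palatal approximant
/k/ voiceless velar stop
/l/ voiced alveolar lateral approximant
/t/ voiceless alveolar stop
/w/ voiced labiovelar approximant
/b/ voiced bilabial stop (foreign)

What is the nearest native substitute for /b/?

d

/d/ is closest: same manner (stop), place distance 3 (bilabial→alveolar), same voicing; total 3. Next closest is /t/ at distance 4.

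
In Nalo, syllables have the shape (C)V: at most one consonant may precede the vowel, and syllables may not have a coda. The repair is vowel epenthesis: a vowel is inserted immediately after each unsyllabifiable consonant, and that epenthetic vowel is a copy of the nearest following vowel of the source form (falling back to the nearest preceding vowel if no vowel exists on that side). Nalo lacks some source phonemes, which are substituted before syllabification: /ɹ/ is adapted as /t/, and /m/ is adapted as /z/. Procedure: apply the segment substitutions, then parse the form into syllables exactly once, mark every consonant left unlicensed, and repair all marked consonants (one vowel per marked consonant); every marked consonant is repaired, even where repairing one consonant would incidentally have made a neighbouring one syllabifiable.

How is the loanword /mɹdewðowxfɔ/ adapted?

zetedewoðowɔxɔfɔ

Substitution: /m/ → /z/, /ɹ/ → /t/, giving /ztdewðowxfɔ/.
Under (C)V, the unsyllabifiable consonants are /z/, /t/, /w/, /w/, /x/ (no codas are permitted; onsets are limited to one consonant).
Each unlicensed consonant becomes the onset of a new syllable: /z/ → /ze/, /t/ → /te/, /w/ → /wo/, /w/ → /wɔ/, /x/ → /xɔ/.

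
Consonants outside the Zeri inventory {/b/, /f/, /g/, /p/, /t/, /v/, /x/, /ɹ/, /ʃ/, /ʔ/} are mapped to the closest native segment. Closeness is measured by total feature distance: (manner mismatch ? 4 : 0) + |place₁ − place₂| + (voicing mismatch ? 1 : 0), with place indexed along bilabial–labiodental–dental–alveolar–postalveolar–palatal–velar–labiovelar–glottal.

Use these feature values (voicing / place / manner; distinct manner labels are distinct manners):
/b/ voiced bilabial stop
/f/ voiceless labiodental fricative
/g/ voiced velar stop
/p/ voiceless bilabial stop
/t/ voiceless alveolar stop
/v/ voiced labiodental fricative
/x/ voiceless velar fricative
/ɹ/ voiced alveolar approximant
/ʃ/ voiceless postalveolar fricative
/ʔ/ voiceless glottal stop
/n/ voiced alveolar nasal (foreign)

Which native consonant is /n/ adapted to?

ɹ

/ɹ/ is closest: manner differs (nasal→approximant, +4), place distance 0 (alveolar→alveolar), same voicing; total 4. Next closest is /t/ at distance 5.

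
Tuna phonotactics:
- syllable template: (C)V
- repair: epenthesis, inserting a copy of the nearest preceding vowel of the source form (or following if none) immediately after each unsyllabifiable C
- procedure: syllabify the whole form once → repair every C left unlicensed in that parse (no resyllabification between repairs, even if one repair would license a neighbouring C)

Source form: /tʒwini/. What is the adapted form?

tiʒiwini

The consonants /t/, /ʒ/ cannot be parsed into a legal (C)V syllable (no codas are permitted; onsets are limited to one consonant).
Each unlicensed consonant becomes the onset of a new syllable: /t/ → /ti/, /ʒ/ → /ʒi/.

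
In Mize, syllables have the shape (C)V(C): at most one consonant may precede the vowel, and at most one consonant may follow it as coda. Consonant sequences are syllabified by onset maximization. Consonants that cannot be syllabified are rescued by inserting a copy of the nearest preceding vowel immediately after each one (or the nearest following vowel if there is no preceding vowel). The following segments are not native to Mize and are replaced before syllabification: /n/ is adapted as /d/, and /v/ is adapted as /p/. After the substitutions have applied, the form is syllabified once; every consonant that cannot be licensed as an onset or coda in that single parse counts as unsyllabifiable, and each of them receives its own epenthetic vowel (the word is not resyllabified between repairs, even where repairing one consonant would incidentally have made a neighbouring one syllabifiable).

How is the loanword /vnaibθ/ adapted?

padaibθi

Substitution: /v/ → /p/, /n/ → /d/, giving /pdaibθ/.
The consonants /p/, /θ/ cannot be parsed into a legal (C)V(C) syllable (at most one coda consonant is licensed; onsets are limited to one consonant).
Epenthesis after each stranded consonant: /p/ → /pa/, /θ/ → /θi/.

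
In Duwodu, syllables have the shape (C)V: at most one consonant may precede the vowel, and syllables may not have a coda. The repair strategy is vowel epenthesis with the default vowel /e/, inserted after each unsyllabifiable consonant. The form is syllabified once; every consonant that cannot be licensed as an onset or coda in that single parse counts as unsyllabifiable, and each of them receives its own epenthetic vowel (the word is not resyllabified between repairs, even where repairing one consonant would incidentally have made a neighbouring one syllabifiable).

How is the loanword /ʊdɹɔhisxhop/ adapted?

ʊdeɹɔhisexehope

Syllabifying with onset maximization leaves /d/, /s/, /x/, /p/ stranded (no codas are permitted; onsets are limited to one consonant).
Epenthesis after each stranded consonant: /d/ → /de/, /s/ → /se/, /x/ → /xe/, /p/ → /pe/.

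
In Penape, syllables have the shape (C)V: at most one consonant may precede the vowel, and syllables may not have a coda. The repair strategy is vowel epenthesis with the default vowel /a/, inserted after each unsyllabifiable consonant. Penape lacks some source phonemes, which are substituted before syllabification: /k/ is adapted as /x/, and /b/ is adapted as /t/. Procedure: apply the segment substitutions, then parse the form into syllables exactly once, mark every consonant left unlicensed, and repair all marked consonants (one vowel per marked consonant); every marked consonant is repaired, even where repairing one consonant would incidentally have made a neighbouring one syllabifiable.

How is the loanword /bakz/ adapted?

taxaza

Substitution: /b/ → /t/, /k/ → /x/, giving /taxz/.
The consonants /x/, /z/ cannot be parsed into a legal (C)V syllable (no codas are permitted; onsets are limited to one consonant).
Epenthesis after each stranded consonant: /x/ → /xa/, /z/ → /za/.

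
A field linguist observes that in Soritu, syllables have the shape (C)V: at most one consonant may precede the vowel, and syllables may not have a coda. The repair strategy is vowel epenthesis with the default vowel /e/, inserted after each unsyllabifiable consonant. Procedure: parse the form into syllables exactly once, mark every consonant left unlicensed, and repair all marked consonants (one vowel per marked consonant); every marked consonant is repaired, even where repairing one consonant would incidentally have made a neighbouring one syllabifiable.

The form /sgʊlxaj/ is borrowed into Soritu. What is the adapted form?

The consonants /s/, /l/, /j/ cannot be parsed into a legal (C)V syllable (no codas are permitted; onsets are limited to one consonant).
Each unlicensed consonant becomes the onset of a new syllable: /s/ → /se/, /l/ → /le/, /j/ → /je/.

segʊlexaje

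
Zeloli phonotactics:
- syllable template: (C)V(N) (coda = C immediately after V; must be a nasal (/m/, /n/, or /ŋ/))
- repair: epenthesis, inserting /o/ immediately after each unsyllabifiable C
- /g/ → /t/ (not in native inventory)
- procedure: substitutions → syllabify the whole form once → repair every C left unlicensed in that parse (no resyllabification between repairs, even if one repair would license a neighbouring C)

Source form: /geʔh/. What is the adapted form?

Substitution: /g/ → /t/, giving /teʔh/.
Under (C)V(N), the unsyllabifiable consonants are /ʔ/, /h/ (only a nasal (/m/, /n/, or /ŋ/) is licensed in coda position; onsets are limited to one consonant).
Each unlicensed consonant becomes the onset of a new syllable: /ʔ/ → /ʔo/, /h/ → /ho/.

teʔoho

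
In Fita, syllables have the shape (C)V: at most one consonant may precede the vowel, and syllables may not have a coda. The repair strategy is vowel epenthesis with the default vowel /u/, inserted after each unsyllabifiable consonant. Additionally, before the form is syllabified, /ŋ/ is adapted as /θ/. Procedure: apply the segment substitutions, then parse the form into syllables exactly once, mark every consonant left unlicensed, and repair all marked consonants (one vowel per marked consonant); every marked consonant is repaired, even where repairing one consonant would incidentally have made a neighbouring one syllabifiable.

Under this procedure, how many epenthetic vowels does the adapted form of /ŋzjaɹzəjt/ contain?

5

After substitution the input is /θzjaɹzəjt/.
The unsyllabifiable consonants are /θ/, /z/, /ɹ/, /j/, /t/; each receives one epenthetic vowel.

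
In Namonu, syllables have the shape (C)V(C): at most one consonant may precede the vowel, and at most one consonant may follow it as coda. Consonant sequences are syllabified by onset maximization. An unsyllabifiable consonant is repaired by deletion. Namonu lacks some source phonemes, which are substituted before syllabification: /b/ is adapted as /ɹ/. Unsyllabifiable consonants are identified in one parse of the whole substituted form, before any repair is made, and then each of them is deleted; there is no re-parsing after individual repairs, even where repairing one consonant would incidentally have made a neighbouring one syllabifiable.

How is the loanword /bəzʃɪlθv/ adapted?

ɹəzʃɪl

Substitution: /b/ → /ɹ/, giving /ɹəzʃɪlθv/.
Syllabifying with onset maximization leaves /θ/, /v/ stranded (at most one coda consonant is licensed; onsets are limited to one consonant).
Deletion applies to /θ/, /v/.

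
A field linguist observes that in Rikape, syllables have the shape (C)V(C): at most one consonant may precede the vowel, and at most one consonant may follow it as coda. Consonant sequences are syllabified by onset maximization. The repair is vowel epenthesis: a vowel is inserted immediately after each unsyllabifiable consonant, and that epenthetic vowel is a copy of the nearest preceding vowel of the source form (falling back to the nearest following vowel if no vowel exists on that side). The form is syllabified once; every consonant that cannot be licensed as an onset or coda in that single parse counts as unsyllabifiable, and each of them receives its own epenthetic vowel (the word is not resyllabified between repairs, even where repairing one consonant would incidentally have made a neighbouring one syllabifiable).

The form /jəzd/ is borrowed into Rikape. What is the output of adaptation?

Under (C)V(C), the unsyllabifiable consonants are /d/ (at most one coda consonant is licensed; onsets are limited to one consonant).
Inserting the epenthetic vowel yields /d/ → /də/.

jəzdə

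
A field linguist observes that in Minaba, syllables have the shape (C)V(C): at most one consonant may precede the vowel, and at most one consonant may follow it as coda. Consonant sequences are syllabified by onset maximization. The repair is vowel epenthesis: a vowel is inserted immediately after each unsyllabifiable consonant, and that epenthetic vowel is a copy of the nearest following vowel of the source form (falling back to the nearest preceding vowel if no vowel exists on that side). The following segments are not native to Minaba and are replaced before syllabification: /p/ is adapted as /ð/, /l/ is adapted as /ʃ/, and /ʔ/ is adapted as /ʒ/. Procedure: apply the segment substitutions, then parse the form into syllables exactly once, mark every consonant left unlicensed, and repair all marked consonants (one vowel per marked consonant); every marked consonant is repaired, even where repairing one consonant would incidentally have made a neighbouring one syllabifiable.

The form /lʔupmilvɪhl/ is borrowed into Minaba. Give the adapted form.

Substitution: /l/ → /ʃ/, /ʔ/ → /ʒ/, /p/ → /ð/, giving /ʃʒuðmiʃvɪhʃ/.
The consonants /ʃ/, /ʃ/ cannot be parsed into a legal (C)V(C) syllable (at most one coda consonant is licensed; onsets are limited to one consonant).
Epenthesis after each stranded consonant: /ʃ/ → /ʃu/, /ʃ/ → /ʃɪ/.

ʃuʒuðmiʃvɪhʃɪ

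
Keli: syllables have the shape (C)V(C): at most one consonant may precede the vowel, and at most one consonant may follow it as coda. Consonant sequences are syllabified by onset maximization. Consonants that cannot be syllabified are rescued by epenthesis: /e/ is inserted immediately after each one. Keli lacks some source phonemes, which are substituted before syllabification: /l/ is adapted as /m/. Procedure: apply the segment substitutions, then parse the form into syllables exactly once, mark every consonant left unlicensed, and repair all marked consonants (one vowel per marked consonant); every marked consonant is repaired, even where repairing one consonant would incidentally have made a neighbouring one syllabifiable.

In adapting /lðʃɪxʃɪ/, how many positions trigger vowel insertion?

After substitution the input is /mðʃɪxʃɪ/.
The unsyllabifiable consonants are /m/, /ð/; each receives one epenthetic vowel.

2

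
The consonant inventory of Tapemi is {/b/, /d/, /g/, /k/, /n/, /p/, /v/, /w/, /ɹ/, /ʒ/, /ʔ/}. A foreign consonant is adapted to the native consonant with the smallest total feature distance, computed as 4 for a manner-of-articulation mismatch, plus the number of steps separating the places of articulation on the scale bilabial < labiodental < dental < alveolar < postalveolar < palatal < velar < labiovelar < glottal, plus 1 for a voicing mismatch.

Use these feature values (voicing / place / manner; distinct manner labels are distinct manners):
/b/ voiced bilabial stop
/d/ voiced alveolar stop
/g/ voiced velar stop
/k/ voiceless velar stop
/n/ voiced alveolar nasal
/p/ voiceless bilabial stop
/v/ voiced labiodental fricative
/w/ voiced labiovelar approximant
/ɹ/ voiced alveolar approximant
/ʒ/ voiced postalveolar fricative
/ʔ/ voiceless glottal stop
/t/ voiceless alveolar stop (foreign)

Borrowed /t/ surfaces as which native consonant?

d

/d/ is closest: same manner (stop), place distance 0 (alveolar→alveolar), voicing differs (+1); total 1. Next closest is /k/ at distance 3.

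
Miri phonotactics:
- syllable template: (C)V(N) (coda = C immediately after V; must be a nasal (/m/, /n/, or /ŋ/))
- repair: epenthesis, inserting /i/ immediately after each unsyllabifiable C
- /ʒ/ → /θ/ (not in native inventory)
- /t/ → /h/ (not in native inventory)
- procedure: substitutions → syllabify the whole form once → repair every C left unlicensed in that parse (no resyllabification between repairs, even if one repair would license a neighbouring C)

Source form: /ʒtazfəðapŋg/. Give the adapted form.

Substitution: /ʒ/ → /θ/, /t/ → /h/, giving /θhazfəðapŋg/.
The consonants /θ/, /z/, /p/, /ŋ/, /g/ cannot be parsed into a legal (C)V(N) syllable (only a nasal (/m/, /n/, or /ŋ/) is licensed in coda position; onsets are limited to one consonant).
Inserting the epenthetic vowel yields /θ/ → /θi/, /z/ → /zi/, /p/ → /pi/, /ŋ/ → /ŋi/, /g/ → /gi/.

θihazifəðapiŋigi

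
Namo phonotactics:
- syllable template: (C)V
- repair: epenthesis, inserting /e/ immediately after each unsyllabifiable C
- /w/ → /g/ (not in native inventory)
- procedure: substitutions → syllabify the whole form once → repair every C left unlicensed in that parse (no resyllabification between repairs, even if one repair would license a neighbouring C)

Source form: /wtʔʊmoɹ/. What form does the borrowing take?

Substitution: /w/ → /g/, giving /gtʔʊmoɹ/.
Under (C)V, the unsyllabifiable consonants are /g/, /t/, /ɹ/ (no codas are permitted; onsets are limited to one consonant).
Each unlicensed consonant becomes the onset of a new syllable: /g/ → /ge/, /t/ → /te/, /ɹ/ → /ɹe/.

geteʔʊmoɹe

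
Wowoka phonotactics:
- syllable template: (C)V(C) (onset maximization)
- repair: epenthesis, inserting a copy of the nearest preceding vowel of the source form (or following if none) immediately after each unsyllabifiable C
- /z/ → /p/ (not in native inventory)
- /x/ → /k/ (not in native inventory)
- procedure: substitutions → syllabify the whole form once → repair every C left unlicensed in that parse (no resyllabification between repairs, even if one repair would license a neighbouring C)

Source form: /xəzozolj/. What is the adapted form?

kəpopoljo

Substitution: /x/ → /k/, /z/ → /p/, giving /kəpopolj/.
Syllabifying with onset maximization leaves /j/ stranded (at most one coda consonant is licensed; onsets are limited to one consonant).
Inserting the epenthetic vowel yields /j/ → /jo/.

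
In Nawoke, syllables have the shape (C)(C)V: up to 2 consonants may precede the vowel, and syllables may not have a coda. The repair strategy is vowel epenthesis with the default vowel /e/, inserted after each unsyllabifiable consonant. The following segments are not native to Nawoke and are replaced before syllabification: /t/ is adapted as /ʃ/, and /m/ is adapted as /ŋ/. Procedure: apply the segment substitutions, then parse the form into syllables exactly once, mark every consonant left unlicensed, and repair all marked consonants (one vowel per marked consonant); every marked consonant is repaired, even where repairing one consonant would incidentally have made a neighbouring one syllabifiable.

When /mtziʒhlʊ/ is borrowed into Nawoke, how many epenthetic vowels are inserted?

2

After substitution the input is /ŋʃziʒhlʊ/.
The unsyllabifiable consonants are /ŋ/, /ʒ/; each receives one epenthetic vowel.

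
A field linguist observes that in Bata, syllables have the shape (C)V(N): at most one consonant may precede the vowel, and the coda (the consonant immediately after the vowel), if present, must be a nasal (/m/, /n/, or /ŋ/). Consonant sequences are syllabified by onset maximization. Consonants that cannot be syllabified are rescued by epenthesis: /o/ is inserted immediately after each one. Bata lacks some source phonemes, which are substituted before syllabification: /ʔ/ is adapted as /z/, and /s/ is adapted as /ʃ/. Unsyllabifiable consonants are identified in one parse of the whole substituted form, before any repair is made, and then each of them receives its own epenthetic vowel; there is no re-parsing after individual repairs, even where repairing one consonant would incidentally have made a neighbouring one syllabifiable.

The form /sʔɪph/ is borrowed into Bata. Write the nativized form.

ʃozɪpoho

Substitution: /s/ → /ʃ/, /ʔ/ → /z/, giving /ʃzɪph/.
The consonants /ʃ/, /p/, /h/ cannot be parsed into a legal (C)V(N) syllable (only a nasal (/m/, /n/, or /ŋ/) is licensed in coda position; onsets are limited to one consonant).
Epenthesis after each stranded consonant: /ʃ/ → /ʃo/, /p/ → /po/, /h/ → /ho/.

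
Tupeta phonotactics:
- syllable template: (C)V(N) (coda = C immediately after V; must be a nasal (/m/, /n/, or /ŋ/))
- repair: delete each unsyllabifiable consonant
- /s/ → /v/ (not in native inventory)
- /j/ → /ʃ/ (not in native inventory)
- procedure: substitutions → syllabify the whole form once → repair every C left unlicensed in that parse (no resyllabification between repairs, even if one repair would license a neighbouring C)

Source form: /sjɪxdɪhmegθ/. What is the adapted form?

ʃɪdɪme

Substitution: /s/ → /v/, /j/ → /ʃ/, giving /vʃɪxdɪhmegθ/.
Under (C)V(N), the unsyllabifiable consonants are /v/, /x/, /h/, /g/, /θ/ (only a nasal (/m/, /n/, or /ŋ/) is licensed in coda position; onsets are limited to one consonant).
Deleting the stranded consonants removes /v/, /x/, /h/, /g/, /θ/.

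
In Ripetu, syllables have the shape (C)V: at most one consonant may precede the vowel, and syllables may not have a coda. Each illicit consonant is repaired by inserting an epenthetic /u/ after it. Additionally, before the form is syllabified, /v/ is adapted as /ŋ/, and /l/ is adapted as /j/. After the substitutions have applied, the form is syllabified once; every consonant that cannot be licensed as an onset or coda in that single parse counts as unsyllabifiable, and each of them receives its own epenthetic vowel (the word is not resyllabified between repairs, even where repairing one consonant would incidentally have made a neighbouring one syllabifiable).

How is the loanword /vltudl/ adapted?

Substitution: /v/ → /ŋ/, /l/ → /j/, giving /ŋjtudj/.
Syllabifying with onset maximization leaves /ŋ/, /j/, /d/, /j/ stranded (no codas are permitted; onsets are limited to one consonant).
Epenthesis after each stranded consonant: /ŋ/ → /ŋu/, /j/ → /ju/, /d/ → /du/, /j/ → /ju/.

ŋujutuduju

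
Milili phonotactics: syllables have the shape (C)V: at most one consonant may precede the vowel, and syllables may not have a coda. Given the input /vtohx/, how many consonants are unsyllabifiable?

The consonants /v/, /h/, /x/ cannot be parsed into a legal (C)V syllable (no codas are permitted; onsets are limited to one consonant).

3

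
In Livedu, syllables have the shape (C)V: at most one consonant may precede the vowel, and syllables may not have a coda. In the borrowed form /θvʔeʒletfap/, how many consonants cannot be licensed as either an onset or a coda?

Syllabifying with onset maximization leaves /θ/, /v/, /ʒ/, /t/, /p/ stranded (no codas are permitted; onsets are limited to one consonant).

5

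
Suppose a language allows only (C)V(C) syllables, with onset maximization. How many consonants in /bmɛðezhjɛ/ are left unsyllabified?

2

Under (C)V(C), the unsyllabifiable consonants are /b/, /h/ (at most one coda consonant is licensed; onsets are limited to one consonant).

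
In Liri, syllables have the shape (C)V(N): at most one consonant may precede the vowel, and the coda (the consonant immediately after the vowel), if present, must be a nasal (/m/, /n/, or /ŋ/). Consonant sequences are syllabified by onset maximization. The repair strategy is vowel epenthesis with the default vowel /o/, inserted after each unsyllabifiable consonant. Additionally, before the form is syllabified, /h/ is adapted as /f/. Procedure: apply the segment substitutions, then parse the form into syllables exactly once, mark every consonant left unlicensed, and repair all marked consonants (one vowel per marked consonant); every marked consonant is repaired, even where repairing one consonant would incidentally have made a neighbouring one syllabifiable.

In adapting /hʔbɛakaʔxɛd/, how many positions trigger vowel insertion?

After substitution the input is /fʔbɛakaʔxɛd/.
The unsyllabifiable consonants are /f/, /ʔ/, /ʔ/, /d/; each receives one epenthetic vowel.

4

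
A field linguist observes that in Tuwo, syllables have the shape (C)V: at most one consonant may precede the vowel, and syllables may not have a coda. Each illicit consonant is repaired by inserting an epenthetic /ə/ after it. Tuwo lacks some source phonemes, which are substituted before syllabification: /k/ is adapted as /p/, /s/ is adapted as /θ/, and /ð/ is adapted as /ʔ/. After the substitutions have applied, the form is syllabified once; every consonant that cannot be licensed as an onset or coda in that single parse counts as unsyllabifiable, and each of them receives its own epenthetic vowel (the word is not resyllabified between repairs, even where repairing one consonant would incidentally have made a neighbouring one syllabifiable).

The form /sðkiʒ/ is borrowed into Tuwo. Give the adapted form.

Substitution: /s/ → /θ/, /ð/ → /ʔ/, /k/ → /p/, giving /θʔpiʒ/.
The consonants /θ/, /ʔ/, /ʒ/ cannot be parsed into a legal (C)V syllable (no codas are permitted; onsets are limited to one consonant).
Epenthesis after each stranded consonant: /θ/ → /θə/, /ʔ/ → /ʔə/, /ʒ/ → /ʒə/.

θəʔəpiʒə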